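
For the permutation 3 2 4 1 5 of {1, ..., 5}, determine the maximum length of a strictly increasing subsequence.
3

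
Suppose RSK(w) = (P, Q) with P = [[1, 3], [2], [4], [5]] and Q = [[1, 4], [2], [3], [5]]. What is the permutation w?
5 4 2 3 1

Reverse the RSK construction: for i from n down to 1, find the cell of Q containing i, remove the entry at that cell from P, and reverse-bump it up through P; the value ejected from row 1 is w(i).

Step i=5: Q has 5 at row 4, column 1; remove 5 from row 4 of P and reverse-bump: 5 enters row 3 and ejects 4; 4 enters row 2 and ejects 2; 2 enters row 1 and ejects 1. So w(5) = 1. P is now [[2, 3], [4], [5]].
Step i=4: Q has 4 at row 1, column 2; remove that cell from P, ejecting 3. So w(4) = 3. P is now [[2], [4], [5]].
Step i=3: Q has 3 at row 3, column 1; remove 5 from row 3 of P and reverse-bump: 5 enters row 2 and ejects 4; 4 enters row 1 and ejects 2. So w(3) = 2. P is now [[4], [5]].
Step i=2: Q has 2 at row 2, column 1; remove 5 from row 2 of P and reverse-bump: 5 enters row 1 and ejects 4. So w(2) = 4. P is now [[5]].
Step i=1: Q has 1 at row 1, column 1; remove that cell from P, ejecting 5. So w(1) = 5. P is now [].

So w = 5 4 2 3 1.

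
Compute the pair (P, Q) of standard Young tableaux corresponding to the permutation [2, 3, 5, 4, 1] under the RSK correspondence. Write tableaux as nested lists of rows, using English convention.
Insert each entry of the permutation into P by Schensted row insertion, recording in Q the position of each new cell.

Insert 2: appended to row 1. P = [[2]].
Insert 3: appended to row 1. P = [[2, 3]].
Insert 5: appended to row 1. P = [[2, 3, 5]].
Insert 4: 4 bumps 5 from row 1; 5 starts row 2. P = [[2, 3, 4], [5]].
Insert 1: 1 bumps 2 from row 1; 2 bumps 5 from row 2; 5 starts row 3. P = [[1, 3, 4], [2], [5]].

So P = [[1, 3, 4], [2], [5]], Q = [[1, 2, 3], [4], [5]].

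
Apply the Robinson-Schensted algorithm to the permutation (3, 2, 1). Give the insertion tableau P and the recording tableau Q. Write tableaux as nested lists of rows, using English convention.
P = [[1], [2], [3]], Q = [[1], [2], [3]]

Insert each entry of the permutation into P by Schensted row insertion, recording in Q the position of each new cell.

Insert 3: appended to row 1. P = [[3]].
Insert 2: 2 bumps 3 from row 1; 3 starts row 2. P = [[2], [3]].
Insert 1: 1 bumps 2 from row 1; 2 bumps 3 from row 2; 3 starts row 3. P = [[1], [2], [3]].

So P = [[1], [2], [3]], Q = [[1], [2], [3]].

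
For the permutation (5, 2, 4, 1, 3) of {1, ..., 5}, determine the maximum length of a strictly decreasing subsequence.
3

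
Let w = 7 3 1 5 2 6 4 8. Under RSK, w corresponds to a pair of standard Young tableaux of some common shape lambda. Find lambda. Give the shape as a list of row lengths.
[4, 3, 1]

Row-insert each entry into an empty tableau.

After inserting 7: P = [[7]].
After inserting 3: P = [[3], [7]].
After inserting 1: P = [[1], [3], [7]].
After inserting 5: P = [[1, 5], [3], [7]].
After inserting 2: P = [[1, 2], [3, 5], [7]].
After inserting 6: P = [[1, 2, 6], [3, 5], [7]].
After inserting 4: P = [[1, 2, 4], [3, 5, 6], [7]].
After inserting 8: P = [[1, 2, 4, 8], [3, 5, 6], [7]].

The final insertion tableau P = [[1, 2, 4, 8], [3, 5, 6], [7]] has shape [4, 3, 1].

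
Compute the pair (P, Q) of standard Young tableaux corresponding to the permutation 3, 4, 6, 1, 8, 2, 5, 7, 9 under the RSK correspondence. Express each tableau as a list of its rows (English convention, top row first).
P = [[1, 2, 5, 7, 9], [3, 4, 6, 8]], Q = [[1, 2, 3, 5, 9], [4, 6, 7, 8]]

Insert each entry of the permutation into P by Schensted row insertion, recording in Q the position of each new cell.

After inserting 3: P = [[3]].
After inserting 4: P = [[3, 4]].
After inserting 6: P = [[3, 4, 6]].
After inserting 1: P = [[1, 4, 6], [3]].
After inserting 8: P = [[1, 4, 6, 8], [3]].
After inserting 2: P = [[1, 2, 6, 8], [3, 4]].
After inserting 5: P = [[1, 2, 5, 8], [3, 4, 6]].
After inserting 7: P = [[1, 2, 5, 7], [3, 4, 6, 8]].
After inserting 9: P = [[1, 2, 5, 7, 9], [3, 4, 6, 8]].

So P = [[1, 2, 5, 7, 9], [3, 4, 6, 8]], Q = [[1, 2, 3, 5, 9], [4, 6, 7, 8]].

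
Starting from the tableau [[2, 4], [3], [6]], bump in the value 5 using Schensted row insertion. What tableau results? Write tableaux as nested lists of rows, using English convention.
5 is larger than every entry of row 1, so it is appended to row 1. The new tableau is [[2, 4, 5], [3], [6]].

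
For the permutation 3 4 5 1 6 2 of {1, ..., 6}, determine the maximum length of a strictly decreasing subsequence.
2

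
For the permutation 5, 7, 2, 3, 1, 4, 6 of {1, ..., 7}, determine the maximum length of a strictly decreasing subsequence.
3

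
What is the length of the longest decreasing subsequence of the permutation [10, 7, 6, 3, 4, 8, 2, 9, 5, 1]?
6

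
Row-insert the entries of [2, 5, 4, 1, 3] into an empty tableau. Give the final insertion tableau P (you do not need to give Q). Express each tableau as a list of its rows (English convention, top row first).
Insert 2: appended to row 1. P = [[2]].
Insert 5: appended to row 1. P = [[2, 5]].
Insert 4: 4 bumps 5 from row 1; 5 starts row 2. P = [[2, 4], [5]].
Insert 1: 1 bumps 2 from row 1; 2 bumps 5 from row 2; 5 starts row 3. P = [[1, 4], [2], [5]].
Insert 3: 3 bumps 4 from row 1; 4 appends to row 2. P = [[1, 3], [2, 4], [5]].

So P = [[1, 3], [2, 4], [5]].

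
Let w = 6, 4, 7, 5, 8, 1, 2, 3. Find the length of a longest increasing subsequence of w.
3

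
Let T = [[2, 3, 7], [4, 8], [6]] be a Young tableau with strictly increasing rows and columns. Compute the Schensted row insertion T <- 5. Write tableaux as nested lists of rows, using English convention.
[[2, 3, 5], [4, 7], [6, 8]]

In row 1, 5 replaces 7 (the leftmost entry greater than 5); 7 is bumped to row 2. In row 2, 7 replaces 8 (the leftmost entry greater than 7); 8 is bumped to row 3. 8 is appended to row 3. The new tableau is [[2, 3, 5], [4, 7], [6, 8]].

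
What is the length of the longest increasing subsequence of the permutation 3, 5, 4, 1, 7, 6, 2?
3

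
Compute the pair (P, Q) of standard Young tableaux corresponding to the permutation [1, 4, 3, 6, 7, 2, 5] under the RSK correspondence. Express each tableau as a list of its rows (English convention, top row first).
Insert each entry of the permutation into P by Schensted row insertion, recording in Q the position of each new cell.

After inserting 1: P = [[1]].
After inserting 4: P = [[1, 4]].
After inserting 3: P = [[1, 3], [4]].
After inserting 6: P = [[1, 3, 6], [4]].
After inserting 7: P = [[1, 3, 6, 7], [4]].
After inserting 2: P = [[1, 2, 6, 7], [3], [4]].
After inserting 5: P = [[1, 2, 5, 7], [3, 6], [4]].

So P = [[1, 2, 5, 7], [3, 6], [4]], Q = [[1, 2, 4, 5], [3, 7], [6]].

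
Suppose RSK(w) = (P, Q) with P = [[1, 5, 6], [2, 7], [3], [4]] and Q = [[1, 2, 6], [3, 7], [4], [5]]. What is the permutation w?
4 5 3 2 1 7 6

Reverse the RSK construction: for i from n down to 1, find the cell of Q containing i, remove the entry at that cell from P, and reverse-bump it up through P; the value ejected from row 1 is w(i).

Step i=7: Q has 7 at row 2, column 2; remove 7 from row 2 of P and reverse-bump: 7 enters row 1 and ejects 6. So w(7) = 6. P is now [[1, 5, 7], [2], [3], [4]].
Step i=6: Q has 6 at row 1, column 3; remove that cell from P, ejecting 7. So w(6) = 7. P is now [[1, 5], [2], [3], [4]].
Step i=5: Q has 5 at row 4, column 1; remove 4 from row 4 of P and reverse-bump: 4 enters row 3 and ejects 3; 3 enters row 2 and ejects 2; 2 enters row 1 and ejects 1. So w(5) = 1. P is now [[2, 5], [3], [4]].
Step i=4: Q has 4 at row 3, column 1; remove 4 from row 3 of P and reverse-bump: 4 enters row 2 and ejects 3; 3 enters row 1 and ejects 2. So w(4) = 2. P is now [[3, 5], [4]].
Step i=3: Q has 3 at row 2, column 1; remove 4 from row 2 of P and reverse-bump: 4 enters row 1 and ejects 3. So w(3) = 3. P is now [[4, 5]].
Step i=2: Q has 2 at row 1, column 2; remove that cell from P, ejecting 5. So w(2) = 5. P is now [[4]].
Step i=1: Q has 1 at row 1, column 1; remove that cell from P, ejecting 4. So w(1) = 4. P is now [].

So w = 4 5 3 2 1 7 6.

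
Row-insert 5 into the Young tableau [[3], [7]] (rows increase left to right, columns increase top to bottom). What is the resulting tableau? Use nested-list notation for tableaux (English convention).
[[3, 5], [7]]

5 is larger than every entry of row 1, so it is appended to row 1. The new tableau is [[3, 5], [7]].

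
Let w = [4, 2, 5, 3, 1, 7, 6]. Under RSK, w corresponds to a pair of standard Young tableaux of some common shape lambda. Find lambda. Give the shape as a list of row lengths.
Row-insert each entry into an empty tableau.

After inserting 4: P = [[4]].
After inserting 2: P = [[2], [4]].
After inserting 5: P = [[2, 5], [4]].
After inserting 3: P = [[2, 3], [4, 5]].
After inserting 1: P = [[1, 3], [2, 5], [4]].
After inserting 7: P = [[1, 3, 7], [2, 5], [4]].
After inserting 6: P = [[1, 3, 6], [2, 5, 7], [4]].

The final insertion tableau P = [[1, 3, 6], [2, 5, 7], [4]] has shape [3, 3, 1].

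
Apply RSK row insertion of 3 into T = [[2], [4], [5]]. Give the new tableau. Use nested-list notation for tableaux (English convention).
3 is larger than every entry of row 1, so it is appended to row 1. The new tableau is [[2, 3], [4], [5]].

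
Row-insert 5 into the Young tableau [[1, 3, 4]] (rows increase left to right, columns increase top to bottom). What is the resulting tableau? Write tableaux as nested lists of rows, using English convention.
5 is larger than every entry of row 1, so it is appended to row 1. The new tableau is [[1, 3, 4, 5]].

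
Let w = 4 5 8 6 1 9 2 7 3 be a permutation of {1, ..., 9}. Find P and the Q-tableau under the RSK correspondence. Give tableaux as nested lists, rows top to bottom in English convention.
Insert each entry of the permutation into P by Schensted row insertion, recording in Q the position of each new cell.

Insert 4: appended to row 1. P = [[4]].
Insert 5: appended to row 1. P = [[4, 5]].
Insert 8: appended to row 1. P = [[4, 5, 8]].
Insert 6: 6 bumps 8 from row 1; 8 starts row 2. P = [[4, 5, 6], [8]].
Insert 1: 1 bumps 4 from row 1; 4 bumps 8 from row 2; 8 starts row 3. P = [[1, 5, 6], [4], [8]].
Insert 9: appended to row 1. P = [[1, 5, 6, 9], [4], [8]].
Insert 2: 2 bumps 5 from row 1; 5 appends to row 2. P = [[1, 2, 6, 9], [4, 5], [8]].
Insert 7: 7 bumps 9 from row 1; 9 appends to row 2. P = [[1, 2, 6, 7], [4, 5, 9], [8]].
Insert 3: 3 bumps 6 from row 1; 6 bumps 9 from row 2; 9 appends to row 3. P = [[1, 2, 3, 7], [4, 5, 6], [8, 9]].

So P = [[1, 2, 3, 7], [4, 5, 6], [8, 9]], Q = [[1, 2, 3, 6], [4, 7, 8], [5, 9]].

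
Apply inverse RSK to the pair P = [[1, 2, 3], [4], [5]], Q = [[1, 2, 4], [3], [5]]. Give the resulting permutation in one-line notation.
Reverse the RSK construction: for i from n down to 1, find the cell of Q containing i, remove the entry at that cell from P, and reverse-bump it up through P; the value ejected from row 1 is w(i).

Step i=5: Q has 5 at row 3, column 1; remove 5 from row 3 of P and reverse-bump: 5 enters row 2 and ejects 4; 4 enters row 1 and ejects 3. So w(5) = 3. P is now [[1, 2, 4], [5]].
Step i=4: Q has 4 at row 1, column 3; remove that cell from P, ejecting 4. So w(4) = 4. P is now [[1, 2], [5]].
Step i=3: Q has 3 at row 2, column 1; remove 5 from row 2 of P and reverse-bump: 5 enters row 1 and ejects 2. So w(3) = 2. P is now [[1, 5]].
Step i=2: Q has 2 at row 1, column 2; remove that cell from P, ejecting 5. So w(2) = 5. P is now [[1]].
Step i=1: Q has 1 at row 1, column 1; remove that cell from P, ejecting 1. So w(1) = 1. P is now [].

So w = 1 5 2 4 3.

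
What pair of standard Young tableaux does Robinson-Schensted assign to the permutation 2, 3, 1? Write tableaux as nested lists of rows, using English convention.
Insert each entry of the permutation into P by Schensted row insertion, recording in Q the position of each new cell.

Insert 2: appended to row 1. P = [[2]].
Insert 3: appended to row 1. P = [[2, 3]].
Insert 1: 1 bumps 2 from row 1; 2 starts row 2. P = [[1, 3], [2]].

So P = [[1, 3], [2]], Q = [[1, 2], [3]].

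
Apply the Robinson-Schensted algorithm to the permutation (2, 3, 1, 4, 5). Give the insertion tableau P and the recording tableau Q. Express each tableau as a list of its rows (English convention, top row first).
Insert each entry of the permutation into P by Schensted row insertion, recording in Q the position of each new cell.

Insert 2: appended to row 1. P = [[2]], Q = [[1]].
Insert 3: appended to row 1. P = [[2, 3]], Q = [[1, 2]].
Insert 1: 1 bumps 2 from row 1; 2 starts row 2. P = [[1, 3], [2]], Q = [[1, 2], [3]].
Insert 4: appended to row 1. P = [[1, 3, 4], [2]], Q = [[1, 2, 4], [3]].
Insert 5: appended to row 1. P = [[1, 3, 4, 5], [2]], Q = [[1, 2, 4, 5], [3]].

So P = [[1, 3, 4, 5], [2]], Q = [[1, 2, 4, 5], [3]].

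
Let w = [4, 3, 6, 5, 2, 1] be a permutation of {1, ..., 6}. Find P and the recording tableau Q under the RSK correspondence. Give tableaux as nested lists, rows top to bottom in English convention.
P = [[1, 5], [2, 6], [3], [4]], Q = [[1, 3], [2, 4], [5], [6]]

Insert each entry of the permutation into P by Schensted row insertion, recording in Q the position of each new cell.

Insert 4: appended to row 1. P = [[4]], Q = [[1]].
Insert 3: 3 bumps 4 from row 1; 4 starts row 2. P = [[3], [4]], Q = [[1], [2]].
Insert 6: appended to row 1. P = [[3, 6], [4]], Q = [[1, 3], [2]].
Insert 5: 5 bumps 6 from row 1; 6 appends to row 2. P = [[3, 5], [4, 6]], Q = [[1, 3], [2, 4]].
Insert 2: 2 bumps 3 from row 1; 3 bumps 4 from row 2; 4 starts row 3. P = [[2, 5], [3, 6], [4]], Q = [[1, 3], [2, 4], [5]].
Insert 1: 1 bumps 2 from row 1; 2 bumps 3 from row 2; 3 bumps 4 from row 3; 4 starts row 4. P = [[1, 5], [2, 6], [3], [4]], Q = [[1, 3], [2, 4], [5], [6]].

So P = [[1, 5], [2, 6], [3], [4]], Q = [[1, 3], [2, 4], [5], [6]].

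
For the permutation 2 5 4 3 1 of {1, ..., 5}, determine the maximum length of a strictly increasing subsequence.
2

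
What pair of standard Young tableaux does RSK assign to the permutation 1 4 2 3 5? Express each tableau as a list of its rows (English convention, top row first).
P = [[1, 2, 3, 5], [4]], Q = [[1, 2, 4, 5], [3]]

Insert each entry of the permutation into P by Schensted row insertion, recording in Q the position of each new cell.

Insert 1: appended to row 1. P = [[1]].
Insert 4: appended to row 1. P = [[1, 4]].
Insert 2: 2 bumps 4 from row 1; 4 starts row 2. P = [[1, 2], [4]].
Insert 3: appended to row 1. P = [[1, 2, 3], [4]].
Insert 5: appended to row 1. P = [[1, 2, 3, 5], [4]].

So P = [[1, 2, 3, 5], [4]], Q = [[1, 2, 4, 5], [3]].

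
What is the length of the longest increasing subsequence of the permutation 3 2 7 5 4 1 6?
3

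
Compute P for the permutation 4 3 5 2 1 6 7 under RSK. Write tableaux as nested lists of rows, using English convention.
P = [[1, 5, 6, 7], [2], [3], [4]]

Insert 4: appended to row 1. P = [[4]].
Insert 3: 3 bumps 4 from row 1; 4 starts row 2. P = [[3], [4]].
Insert 5: appended to row 1. P = [[3, 5], [4]].
Insert 2: 2 bumps 3 from row 1; 3 bumps 4 from row 2; 4 starts row 3. P = [[2, 5], [3], [4]].
Insert 1: 1 bumps 2 from row 1; 2 bumps 3 from row 2; 3 bumps 4 from row 3; 4 starts row 4. P = [[1, 5], [2], [3], [4]].
Insert 6: appended to row 1. P = [[1, 5, 6], [2], [3], [4]].
Insert 7: appended to row 1. P = [[1, 5, 6, 7], [2], [3], [4]].

So P = [[1, 5, 6, 7], [2], [3], [4]].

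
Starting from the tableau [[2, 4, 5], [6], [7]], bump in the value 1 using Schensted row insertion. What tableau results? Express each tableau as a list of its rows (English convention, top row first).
[[1, 4, 5], [2], [6], [7]]

In row 1, 1 replaces 2 (the leftmost entry greater than 1); 2 is bumped to row 2. In row 2, 2 replaces 6 (the leftmost entry greater than 2); 6 is bumped to row 3. In row 3, 6 replaces 7 (the leftmost entry greater than 6); 7 is bumped to row 4. 7 starts a new row 4. The new tableau is [[1, 4, 5], [2], [6], [7]].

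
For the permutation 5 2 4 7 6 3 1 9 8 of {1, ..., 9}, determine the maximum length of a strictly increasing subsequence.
4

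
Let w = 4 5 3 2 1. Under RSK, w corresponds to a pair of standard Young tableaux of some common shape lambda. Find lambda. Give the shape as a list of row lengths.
RSK row insertion gives P = [[1, 5], [2], [3], [4]], which has shape [2, 1, 1, 1].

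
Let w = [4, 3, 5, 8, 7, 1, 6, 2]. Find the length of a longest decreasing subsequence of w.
4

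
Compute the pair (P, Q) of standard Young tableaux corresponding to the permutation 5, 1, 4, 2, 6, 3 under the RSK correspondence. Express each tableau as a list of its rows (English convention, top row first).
P = [[1, 2, 3], [4, 6], [5]], Q = [[1, 3, 5], [2, 6], [4]]

Insert each entry of the permutation into P by Schensted row insertion, recording in Q the position of each new cell.

After inserting 5: P = [[5]].
After inserting 1: P = [[1], [5]].
After inserting 4: P = [[1, 4], [5]].
After inserting 2: P = [[1, 2], [4], [5]].
After inserting 6: P = [[1, 2, 6], [4], [5]].
After inserting 3: P = [[1, 2, 3], [4, 6], [5]].

So P = [[1, 2, 3], [4, 6], [5]], Q = [[1, 3, 5], [2, 6], [4]].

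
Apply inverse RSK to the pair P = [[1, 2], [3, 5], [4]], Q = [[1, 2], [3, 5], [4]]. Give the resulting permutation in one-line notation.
Reverse the RSK construction: for i from n down to 1, find the cell of Q containing i, remove the entry at that cell from P, and reverse-bump it up through P; the value ejected from row 1 is w(i).

Step i=5: Q has 5 at row 2, column 2; remove 5 from row 2 of P and reverse-bump: 5 enters row 1 and ejects 2. So w(5) = 2. P is now [[1, 5], [3], [4]].
Step i=4: Q has 4 at row 3, column 1; remove 4 from row 3 of P and reverse-bump: 4 enters row 2 and ejects 3; 3 enters row 1 and ejects 1. So w(4) = 1. P is now [[3, 5], [4]].
Step i=3: Q has 3 at row 2, column 1; remove 4 from row 2 of P and reverse-bump: 4 enters row 1 and ejects 3. So w(3) = 3. P is now [[4, 5]].
Step i=2: Q has 2 at row 1, column 2; remove that cell from P, ejecting 5. So w(2) = 5. P is now [[4]].
Step i=1: Q has 1 at row 1, column 1; remove that cell from P, ejecting 4. So w(1) = 4. P is now [].

So w = 4 5 3 1 2.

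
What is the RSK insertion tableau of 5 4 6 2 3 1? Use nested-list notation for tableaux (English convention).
Insert 5: appended to row 1. P = [[5]].
Insert 4: 4 bumps 5 from row 1; 5 starts row 2. P = [[4], [5]].
Insert 6: appended to row 1. P = [[4, 6], [5]].
Insert 2: 2 bumps 4 from row 1; 4 bumps 5 from row 2; 5 starts row 3. P = [[2, 6], [4], [5]].
Insert 3: 3 bumps 6 from row 1; 6 appends to row 2. P = [[2, 3], [4, 6], [5]].
Insert 1: 1 bumps 2 from row 1; 2 bumps 4 from row 2; 4 bumps 5 from row 3; 5 starts row 4. P = [[1, 3], [2, 6], [4], [5]].

So P = [[1, 3], [2, 6], [4], [5]].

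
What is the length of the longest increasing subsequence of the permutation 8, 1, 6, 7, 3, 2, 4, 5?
4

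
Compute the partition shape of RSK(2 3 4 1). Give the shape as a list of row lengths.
[3, 1]

Row-insert each entry into an empty tableau.

After inserting 2: P = [[2]].
After inserting 3: P = [[2, 3]].
After inserting 4: P = [[2, 3, 4]].
After inserting 1: P = [[1, 3, 4], [2]].

The final insertion tableau P = [[1, 3, 4], [2]] has shape [3, 1].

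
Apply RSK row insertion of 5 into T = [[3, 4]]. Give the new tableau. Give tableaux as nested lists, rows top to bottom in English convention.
[[3, 4, 5]]

5 is larger than every entry of row 1, so it is appended to row 1. The new tableau is [[3, 4, 5]].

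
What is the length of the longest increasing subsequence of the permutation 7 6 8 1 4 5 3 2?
3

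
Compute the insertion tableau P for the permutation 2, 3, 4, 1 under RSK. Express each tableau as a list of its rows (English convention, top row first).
After inserting 2: P = [[2]].
After inserting 3: P = [[2, 3]].
After inserting 4: P = [[2, 3, 4]].
After inserting 1: P = [[1, 3, 4], [2]].

So P = [[1, 3, 4], [2]].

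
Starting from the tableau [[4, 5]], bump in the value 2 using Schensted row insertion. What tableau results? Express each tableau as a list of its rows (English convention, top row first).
In row 1, 2 replaces 4 (the leftmost entry greater than 2); 4 is bumped to row 2. 4 starts a new row 2. The new tableau is [[2, 5], [4]].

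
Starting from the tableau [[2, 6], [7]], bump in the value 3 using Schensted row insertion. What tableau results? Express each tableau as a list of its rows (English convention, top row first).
In row 1, 3 replaces 6 (the leftmost entry greater than 3); 6 is bumped to row 2. In row 2, 6 replaces 7 (the leftmost entry greater than 6); 7 is bumped to row 3. 7 starts a new row 3. The new tableau is [[2, 3], [6], [7]].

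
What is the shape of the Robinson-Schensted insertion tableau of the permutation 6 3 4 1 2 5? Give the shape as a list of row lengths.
Row-insert each entry into an empty tableau.

After inserting 6: P = [[6]].
After inserting 3: P = [[3], [6]].
After inserting 4: P = [[3, 4], [6]].
After inserting 1: P = [[1, 4], [3], [6]].
After inserting 2: P = [[1, 2], [3, 4], [6]].
After inserting 5: P = [[1, 2, 5], [3, 4], [6]].

The final insertion tableau P = [[1, 2, 5], [3, 4], [6]] has shape [3, 2, 1].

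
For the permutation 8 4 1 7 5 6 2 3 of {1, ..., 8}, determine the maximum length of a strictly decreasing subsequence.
4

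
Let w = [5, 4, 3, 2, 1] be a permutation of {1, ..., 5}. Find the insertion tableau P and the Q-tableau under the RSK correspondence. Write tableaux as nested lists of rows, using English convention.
Insert each entry of the permutation into P by Schensted row insertion, recording in Q the position of each new cell.

Insert 5: appended to row 1. P = [[5]].
Insert 4: 4 bumps 5 from row 1; 5 starts row 2. P = [[4], [5]].
Insert 3: 3 bumps 4 from row 1; 4 bumps 5 from row 2; 5 starts row 3. P = [[3], [4], [5]].
Insert 2: 2 bumps 3 from row 1; 3 bumps 4 from row 2; 4 bumps 5 from row 3; 5 starts row 4. P = [[2], [3], [4], [5]].
Insert 1: 1 bumps 2 from row 1; 2 bumps 3 from row 2; 3 bumps 4 from row 3; 4 bumps 5 from row 4; 5 starts row 5. P = [[1], [2], [3], [4], [5]].

So P = [[1], [2], [3], [4], [5]], Q = [[1], [2], [3], [4], [5]].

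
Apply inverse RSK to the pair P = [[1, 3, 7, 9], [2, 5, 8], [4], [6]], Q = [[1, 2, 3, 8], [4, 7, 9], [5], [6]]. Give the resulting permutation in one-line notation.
Reverse RSK: for i = n, n-1, ..., 1, locate i in Q, remove the corresponding corner cell from P, and reverse-bump its entry up through P; the value ejected from row 1 is w(i).

So w = 4 6 8 5 2 1 3 9 7.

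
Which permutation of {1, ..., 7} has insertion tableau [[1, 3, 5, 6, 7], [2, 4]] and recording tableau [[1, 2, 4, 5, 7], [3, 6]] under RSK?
Reverse the RSK construction: for i from n down to 1, find the cell of Q containing i, remove the entry at that cell from P, and reverse-bump it up through P; the value ejected from row 1 is w(i).

Step i=7: Q has 7 at row 1, column 5; remove that cell from P, ejecting 7. So w(7) = 7. P is now [[1, 3, 5, 6], [2, 4]].
Step i=6: Q has 6 at row 2, column 2; remove 4 from row 2 of P and reverse-bump: 4 enters row 1 and ejects 3. So w(6) = 3. P is now [[1, 4, 5, 6], [2]].
Step i=5: Q has 5 at row 1, column 4; remove that cell from P, ejecting 6. So w(5) = 6. P is now [[1, 4, 5], [2]].
Step i=4: Q has 4 at row 1, column 3; remove that cell from P, ejecting 5. So w(4) = 5. P is now [[1, 4], [2]].
Step i=3: Q has 3 at row 2, column 1; remove 2 from row 2 of P and reverse-bump: 2 enters row 1 and ejects 1. So w(3) = 1. P is now [[2, 4]].
Step i=2: Q has 2 at row 1, column 2; remove that cell from P, ejecting 4. So w(2) = 4. P is now [[2]].
Step i=1: Q has 1 at row 1, column 1; remove that cell from P, ejecting 2. So w(1) = 2. P is now [].

So w = 2 4 1 5 6 3 7.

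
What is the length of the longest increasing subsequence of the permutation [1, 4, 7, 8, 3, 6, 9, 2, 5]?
5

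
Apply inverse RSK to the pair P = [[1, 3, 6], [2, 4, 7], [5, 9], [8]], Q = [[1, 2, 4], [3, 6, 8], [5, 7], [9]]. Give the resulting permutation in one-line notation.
2 8 5 9 1 7 4 6 3

Reverse the RSK construction: for i from n down to 1, find the cell of Q containing i, remove the entry at that cell from P, and reverse-bump it up through P; the value ejected from row 1 is w(i).

Step i=9: Q has 9 at row 4, column 1; remove 8 from row 4 of P and reverse-bump: 8 enters row 3 and ejects 5; 5 enters row 2 and ejects 4; 4 enters row 1 and ejects 3. So w(9) = 3. P is now [[1, 4, 6], [2, 5, 7], [8, 9]].
Step i=8: Q has 8 at row 2, column 3; remove 7 from row 2 of P and reverse-bump: 7 enters row 1 and ejects 6. So w(8) = 6. P is now [[1, 4, 7], [2, 5], [8, 9]].
Step i=7: Q has 7 at row 3, column 2; remove 9 from row 3 of P and reverse-bump: 9 enters row 2 and ejects 5; 5 enters row 1 and ejects 4. So w(7) = 4. P is now [[1, 5, 7], [2, 9], [8]].
Step i=6: Q has 6 at row 2, column 2; remove 9 from row 2 of P and reverse-bump: 9 enters row 1 and ejects 7. So w(6) = 7. P is now [[1, 5, 9], [2], [8]].
Step i=5: Q has 5 at row 3, column 1; remove 8 from row 3 of P and reverse-bump: 8 enters row 2 and ejects 2; 2 enters row 1 and ejects 1. So w(5) = 1. P is now [[2, 5, 9], [8]].
Step i=4: Q has 4 at row 1, column 3; remove that cell from P, ejecting 9. So w(4) = 9. P is now [[2, 5], [8]].
Step i=3: Q has 3 at row 2, column 1; remove 8 from row 2 of P and reverse-bump: 8 enters row 1 and ejects 5. So w(3) = 5. P is now [[2, 8]].
Step i=2: Q has 2 at row 1, column 2; remove that cell from P, ejecting 8. So w(2) = 8. P is now [[2]].
Step i=1: Q has 1 at row 1, column 1; remove that cell from P, ejecting 2. So w(1) = 2. P is now [].

So w = 2 8 5 9 1 7 4 6 3.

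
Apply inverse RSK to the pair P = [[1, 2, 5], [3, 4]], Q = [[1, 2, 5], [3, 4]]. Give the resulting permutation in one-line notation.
3 4 1 2 5

Reverse the RSK construction: for i from n down to 1, find the cell of Q containing i, remove the entry at that cell from P, and reverse-bump it up through P; the value ejected from row 1 is w(i).

Step i=5: Q has 5 at row 1, column 3; remove that cell from P, ejecting 5. So w(5) = 5. P is now [[1, 2], [3, 4]].
Step i=4: Q has 4 at row 2, column 2; remove 4 from row 2 of P and reverse-bump: 4 enters row 1 and ejects 2. So w(4) = 2. P is now [[1, 4], [3]].
Step i=3: Q has 3 at row 2, column 1; remove 3 from row 2 of P and reverse-bump: 3 enters row 1 and ejects 1. So w(3) = 1. P is now [[3, 4]].
Step i=2: Q has 2 at row 1, column 2; remove that cell from P, ejecting 4. So w(2) = 4. P is now [[3]].
Step i=1: Q has 1 at row 1, column 1; remove that cell from P, ejecting 3. So w(1) = 3. P is now [].

So w = 3 4 1 2 5.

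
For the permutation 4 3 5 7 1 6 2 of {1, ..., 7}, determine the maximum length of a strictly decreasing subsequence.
3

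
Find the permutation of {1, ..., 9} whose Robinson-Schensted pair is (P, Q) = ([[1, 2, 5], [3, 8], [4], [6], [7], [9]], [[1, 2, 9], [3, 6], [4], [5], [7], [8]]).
7 9 8 6 1 4 3 2 5

Reverse the RSK construction: for i from n down to 1, find the cell of Q containing i, remove the entry at that cell from P, and reverse-bump it up through P; the value ejected from row 1 is w(i).

Step i=9: Q has 9 at row 1, column 3; remove that cell from P, ejecting 5. So w(9) = 5. P is now [[1, 2], [3, 8], [4], [6], [7], [9]].
Step i=8: Q has 8 at row 6, column 1; remove 9 from row 6 of P and reverse-bump: 9 enters row 5 and ejects 7; 7 enters row 4 and ejects 6; 6 enters row 3 and ejects 4; 4 enters row 2 and ejects 3; 3 enters row 1 and ejects 2. So w(8) = 2. P is now [[1, 3], [4, 8], [6], [7], [9]].
Step i=7: Q has 7 at row 5, column 1; remove 9 from row 5 of P and reverse-bump: 9 enters row 4 and ejects 7; 7 enters row 3 and ejects 6; 6 enters row 2 and ejects 4; 4 enters row 1 and ejects 3. So w(7) = 3. P is now [[1, 4], [6, 8], [7], [9]].
Step i=6: Q has 6 at row 2, column 2; remove 8 from row 2 of P and reverse-bump: 8 enters row 1 and ejects 4. So w(6) = 4. P is now [[1, 8], [6], [7], [9]].
Step i=5: Q has 5 at row 4, column 1; remove 9 from row 4 of P and reverse-bump: 9 enters row 3 and ejects 7; 7 enters row 2 and ejects 6; 6 enters row 1 and ejects 1. So w(5) = 1. P is now [[6, 8], [7], [9]].
Step i=4: Q has 4 at row 3, column 1; remove 9 from row 3 of P and reverse-bump: 9 enters row 2 and ejects 7; 7 enters row 1 and ejects 6. So w(4) = 6. P is now [[7, 8], [9]].
Step i=3: Q has 3 at row 2, column 1; remove 9 from row 2 of P and reverse-bump: 9 enters row 1 and ejects 8. So w(3) = 8. P is now [[7, 9]].
Step i=2: Q has 2 at row 1, column 2; remove that cell from P, ejecting 9. So w(2) = 9. P is now [[7]].
Step i=1: Q has 1 at row 1, column 1; remove that cell from P, ejecting 7. So w(1) = 7. P is now [].

So w = 7 9 8 6 1 4 3 2 5.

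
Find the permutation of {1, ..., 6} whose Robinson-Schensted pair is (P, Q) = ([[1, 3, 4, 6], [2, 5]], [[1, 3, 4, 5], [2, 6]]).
2 1 3 5 6 4

Reverse the RSK construction: for i from n down to 1, find the cell of Q containing i, remove the entry at that cell from P, and reverse-bump it up through P; the value ejected from row 1 is w(i).

Step i=6: Q has 6 at row 2, column 2; remove 5 from row 2 of P and reverse-bump: 5 enters row 1 and ejects 4. So w(6) = 4. P is now [[1, 3, 5, 6], [2]].
Step i=5: Q has 5 at row 1, column 4; remove that cell from P, ejecting 6. So w(5) = 6. P is now [[1, 3, 5], [2]].
Step i=4: Q has 4 at row 1, column 3; remove that cell from P, ejecting 5. So w(4) = 5. P is now [[1, 3], [2]].
Step i=3: Q has 3 at row 1, column 2; remove that cell from P, ejecting 3. So w(3) = 3. P is now [[1], [2]].
Step i=2: Q has 2 at row 2, column 1; remove 2 from row 2 of P and reverse-bump: 2 enters row 1 and ejects 1. So w(2) = 1. P is now [[2]].
Step i=1: Q has 1 at row 1, column 1; remove that cell from P, ejecting 2. So w(1) = 2. P is now [].

So w = 2 1 3 5 6 4.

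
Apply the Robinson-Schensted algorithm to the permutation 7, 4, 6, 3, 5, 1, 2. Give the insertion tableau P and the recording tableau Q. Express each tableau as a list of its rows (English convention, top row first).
Insert each entry of the permutation into P by Schensted row insertion, recording in Q the position of each new cell.

After inserting 7: P = [[7]].
After inserting 4: P = [[4], [7]].
After inserting 6: P = [[4, 6], [7]].
After inserting 3: P = [[3, 6], [4], [7]].
After inserting 5: P = [[3, 5], [4, 6], [7]].
After inserting 1: P = [[1, 5], [3, 6], [4], [7]].
After inserting 2: P = [[1, 2], [3, 5], [4, 6], [7]].

So P = [[1, 2], [3, 5], [4, 6], [7]], Q = [[1, 3], [2, 5], [4, 7], [6]].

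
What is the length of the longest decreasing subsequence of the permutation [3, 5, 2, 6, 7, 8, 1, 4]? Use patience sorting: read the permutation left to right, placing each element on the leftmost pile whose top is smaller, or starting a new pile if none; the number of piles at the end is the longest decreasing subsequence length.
3

3: new pile. tops = [3]
5: onto pile 1 (replacing 3). tops = [5]
2: new pile. tops = [5, 2]
6: onto pile 1 (replacing 5). tops = [6, 2]
7: onto pile 1 (replacing 6). tops = [7, 2]
8: onto pile 1 (replacing 7). tops = [8, 2]
1: new pile. tops = [8, 2, 1]
4: onto pile 2 (replacing 2). tops = [8, 4, 1]

3 piles, so the longest decreasing subsequence has length 3.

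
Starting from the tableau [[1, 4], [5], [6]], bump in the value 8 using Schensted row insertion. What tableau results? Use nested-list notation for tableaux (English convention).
[[1, 4, 8], [5], [6]]

8 is larger than every entry of row 1, so it is appended to row 1. The new tableau is [[1, 4, 8], [5], [6]].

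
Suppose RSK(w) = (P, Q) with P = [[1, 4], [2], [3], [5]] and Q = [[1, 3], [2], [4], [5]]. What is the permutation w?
Reverse the RSK construction: for i from n down to 1, find the cell of Q containing i, remove the entry at that cell from P, and reverse-bump it up through P; the value ejected from row 1 is w(i).

Step i=5: Q has 5 at row 4, column 1; remove 5 from row 4 of P and reverse-bump: 5 enters row 3 and ejects 3; 3 enters row 2 and ejects 2; 2 enters row 1 and ejects 1. So w(5) = 1. P is now [[2, 4], [3], [5]].
Step i=4: Q has 4 at row 3, column 1; remove 5 from row 3 of P and reverse-bump: 5 enters row 2 and ejects 3; 3 enters row 1 and ejects 2. So w(4) = 2. P is now [[3, 4], [5]].
Step i=3: Q has 3 at row 1, column 2; remove that cell from P, ejecting 4. So w(3) = 4. P is now [[3], [5]].
Step i=2: Q has 2 at row 2, column 1; remove 5 from row 2 of P and reverse-bump: 5 enters row 1 and ejects 3. So w(2) = 3. P is now [[5]].
Step i=1: Q has 1 at row 1, column 1; remove that cell from P, ejecting 5. So w(1) = 5. P is now [].

So w = 5 3 4 2 1.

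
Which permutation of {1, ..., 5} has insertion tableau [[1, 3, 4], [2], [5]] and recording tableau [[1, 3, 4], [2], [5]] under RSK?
Reverse RSK: for i = n, n-1, ..., 1, locate i in Q, remove the corresponding corner cell from P, and reverse-bump its entry up through P; the value ejected from row 1 is w(i).

So w = 5 2 3 4 1.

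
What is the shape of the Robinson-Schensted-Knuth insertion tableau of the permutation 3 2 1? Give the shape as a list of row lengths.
Row-insert each entry into an empty tableau.

After inserting 3: P = [[3]].
After inserting 2: P = [[2], [3]].
After inserting 1: P = [[1], [2], [3]].

The final insertion tableau P = [[1], [2], [3]] has shape [1, 1, 1].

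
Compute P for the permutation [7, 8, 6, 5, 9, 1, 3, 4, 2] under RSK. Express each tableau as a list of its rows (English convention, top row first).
P = [[1, 2, 4], [3, 8, 9], [5], [6], [7]]

Insert 7: appended to row 1. P = [[7]].
Insert 8: appended to row 1. P = [[7, 8]].
Insert 6: 6 bumps 7 from row 1; 7 starts row 2. P = [[6, 8], [7]].
Insert 5: 5 bumps 6 from row 1; 6 bumps 7 from row 2; 7 starts row 3. P = [[5, 8], [6], [7]].
Insert 9: appended to row 1. P = [[5, 8, 9], [6], [7]].
Insert 1: 1 bumps 5 from row 1; 5 bumps 6 from row 2; 6 bumps 7 from row 3; 7 starts row 4. P = [[1, 8, 9], [5], [6], [7]].
Insert 3: 3 bumps 8 from row 1; 8 appends to row 2. P = [[1, 3, 9], [5, 8], [6], [7]].
Insert 4: 4 bumps 9 from row 1; 9 appends to row 2. P = [[1, 3, 4], [5, 8, 9], [6], [7]].
Insert 2: 2 bumps 3 from row 1; 3 bumps 5 from row 2; 5 bumps 6 from row 3; 6 bumps 7 from row 4; 7 starts row 5. P = [[1, 2, 4], [3, 8, 9], [5], [6], [7]].

So P = [[1, 2, 4], [3, 8, 9], [5], [6], [7]].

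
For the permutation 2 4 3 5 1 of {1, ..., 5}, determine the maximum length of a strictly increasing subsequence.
3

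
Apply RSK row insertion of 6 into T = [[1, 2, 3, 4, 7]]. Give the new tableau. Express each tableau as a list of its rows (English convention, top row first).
In row 1, 6 replaces 7 (the leftmost entry greater than 6); 7 is bumped to row 2. 7 starts a new row 2. The new tableau is [[1, 2, 3, 4, 6], [7]].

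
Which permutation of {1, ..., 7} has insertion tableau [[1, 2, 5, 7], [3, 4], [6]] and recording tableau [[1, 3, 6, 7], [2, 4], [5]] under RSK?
3 1 6 4 2 5 7

Reverse RSK: for i = n, n-1, ..., 1, locate i in Q, remove the corresponding corner cell from P, and reverse-bump its entry up through P; the value ejected from row 1 is w(i).

So w = 3 1 6 4 2 5 7.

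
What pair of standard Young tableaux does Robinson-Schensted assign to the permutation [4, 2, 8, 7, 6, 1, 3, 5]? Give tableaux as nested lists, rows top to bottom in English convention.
P = [[1, 3, 5], [2, 6], [4, 7], [8]], Q = [[1, 3, 8], [2, 4], [5, 7], [6]]

Insert each entry of the permutation into P by Schensted row insertion, recording in Q the position of each new cell.

After inserting 4: P = [[4]].
After inserting 2: P = [[2], [4]].
After inserting 8: P = [[2, 8], [4]].
After inserting 7: P = [[2, 7], [4, 8]].
After inserting 6: P = [[2, 6], [4, 7], [8]].
After inserting 1: P = [[1, 6], [2, 7], [4], [8]].
After inserting 3: P = [[1, 3], [2, 6], [4, 7], [8]].
After inserting 5: P = [[1, 3, 5], [2, 6], [4, 7], [8]].

So P = [[1, 3, 5], [2, 6], [4, 7], [8]], Q = [[1, 3, 8], [2, 4], [5, 7], [6]].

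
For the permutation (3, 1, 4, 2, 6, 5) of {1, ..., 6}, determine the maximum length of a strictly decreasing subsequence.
2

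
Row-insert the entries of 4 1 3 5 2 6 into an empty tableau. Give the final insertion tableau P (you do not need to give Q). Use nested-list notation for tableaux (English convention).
P = [[1, 2, 5, 6], [3], [4]]

Insert 4: appended to row 1. P = [[4]].
Insert 1: 1 bumps 4 from row 1; 4 starts row 2. P = [[1], [4]].
Insert 3: appended to row 1. P = [[1, 3], [4]].
Insert 5: appended to row 1. P = [[1, 3, 5], [4]].
Insert 2: 2 bumps 3 from row 1; 3 bumps 4 from row 2; 4 starts row 3. P = [[1, 2, 5], [3], [4]].
Insert 6: appended to row 1. P = [[1, 2, 5, 6], [3], [4]].

So P = [[1, 2, 5, 6], [3], [4]].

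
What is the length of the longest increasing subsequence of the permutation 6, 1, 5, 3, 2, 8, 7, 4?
3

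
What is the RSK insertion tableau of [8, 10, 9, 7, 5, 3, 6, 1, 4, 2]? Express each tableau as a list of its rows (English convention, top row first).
Insert 8: appended to row 1. P = [[8]].
Insert 10: appended to row 1. P = [[8, 10]].
Insert 9: 9 bumps 10 from row 1; 10 starts row 2. P = [[8, 9], [10]].
Insert 7: 7 bumps 8 from row 1; 8 bumps 10 from row 2; 10 starts row 3. P = [[7, 9], [8], [10]].
Insert 5: 5 bumps 7 from row 1; 7 bumps 8 from row 2; 8 bumps 10 from row 3; 10 starts row 4. P = [[5, 9], [7], [8], [10]].
Insert 3: 3 bumps 5 from row 1; 5 bumps 7 from row 2; 7 bumps 8 from row 3; 8 bumps 10 from row 4; 10 starts row 5. P = [[3, 9], [5], [7], [8], [10]].
Insert 6: 6 bumps 9 from row 1; 9 appends to row 2. P = [[3, 6], [5, 9], [7], [8], [10]].
Insert 1: 1 bumps 3 from row 1; 3 bumps 5 from row 2; 5 bumps 7 from row 3; 7 bumps 8 from row 4; 8 bumps 10 from row 5; 10 starts row 6. P = [[1, 6], [3, 9], [5], [7], [8], [10]].
Insert 4: 4 bumps 6 from row 1; 6 bumps 9 from row 2; 9 appends to row 3. P = [[1, 4], [3, 6], [5, 9], [7], [8], [10]].
Insert 2: 2 bumps 4 from row 1; 4 bumps 6 from row 2; 6 bumps 9 from row 3; 9 appends to row 4. P = [[1, 2], [3, 4], [5, 6], [7, 9], [8], [10]].

So P = [[1, 2], [3, 4], [5, 6], [7, 9], [8], [10]].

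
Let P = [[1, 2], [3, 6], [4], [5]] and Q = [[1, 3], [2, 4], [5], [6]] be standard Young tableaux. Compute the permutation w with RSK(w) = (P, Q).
Reverse RSK: for i = n, n-1, ..., 1, locate i in Q, remove the corresponding corner cell from P, and reverse-bump its entry up through P; the value ejected from row 1 is w(i).

So w = 5 1 6 4 3 2.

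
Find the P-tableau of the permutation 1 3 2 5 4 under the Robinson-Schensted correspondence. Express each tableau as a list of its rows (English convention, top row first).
P = [[1, 2, 4], [3, 5]]

Insert 1: appended to row 1. P = [[1]].
Insert 3: appended to row 1. P = [[1, 3]].
Insert 2: 2 bumps 3 from row 1; 3 starts row 2. P = [[1, 2], [3]].
Insert 5: appended to row 1. P = [[1, 2, 5], [3]].
Insert 4: 4 bumps 5 from row 1; 5 appends to row 2. P = [[1, 2, 4], [3, 5]].

So P = [[1, 2, 4], [3, 5]].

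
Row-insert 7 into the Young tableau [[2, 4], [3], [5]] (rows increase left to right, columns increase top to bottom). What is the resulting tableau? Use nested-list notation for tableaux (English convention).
7 is larger than every entry of row 1, so it is appended to row 1. The new tableau is [[2, 4, 7], [3], [5]].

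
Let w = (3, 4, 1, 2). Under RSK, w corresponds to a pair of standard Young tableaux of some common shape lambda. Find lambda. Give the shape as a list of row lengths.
Row-insert each entry into an empty tableau.

After inserting 3: P = [[3]].
After inserting 4: P = [[3, 4]].
After inserting 1: P = [[1, 4], [3]].
After inserting 2: P = [[1, 2], [3, 4]].

The final insertion tableau P = [[1, 2], [3, 4]] has shape [2, 2].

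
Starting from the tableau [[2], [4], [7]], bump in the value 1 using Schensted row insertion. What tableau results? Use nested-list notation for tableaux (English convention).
[[1], [2], [4], [7]]

In row 1, 1 replaces 2 (the leftmost entry greater than 1); 2 is bumped to row 2. In row 2, 2 replaces 4 (the leftmost entry greater than 2); 4 is bumped to row 3. In row 3, 4 replaces 7 (the leftmost entry greater than 4); 7 is bumped to row 4. 7 starts a new row 4. The new tableau is [[1], [2], [4], [7]].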